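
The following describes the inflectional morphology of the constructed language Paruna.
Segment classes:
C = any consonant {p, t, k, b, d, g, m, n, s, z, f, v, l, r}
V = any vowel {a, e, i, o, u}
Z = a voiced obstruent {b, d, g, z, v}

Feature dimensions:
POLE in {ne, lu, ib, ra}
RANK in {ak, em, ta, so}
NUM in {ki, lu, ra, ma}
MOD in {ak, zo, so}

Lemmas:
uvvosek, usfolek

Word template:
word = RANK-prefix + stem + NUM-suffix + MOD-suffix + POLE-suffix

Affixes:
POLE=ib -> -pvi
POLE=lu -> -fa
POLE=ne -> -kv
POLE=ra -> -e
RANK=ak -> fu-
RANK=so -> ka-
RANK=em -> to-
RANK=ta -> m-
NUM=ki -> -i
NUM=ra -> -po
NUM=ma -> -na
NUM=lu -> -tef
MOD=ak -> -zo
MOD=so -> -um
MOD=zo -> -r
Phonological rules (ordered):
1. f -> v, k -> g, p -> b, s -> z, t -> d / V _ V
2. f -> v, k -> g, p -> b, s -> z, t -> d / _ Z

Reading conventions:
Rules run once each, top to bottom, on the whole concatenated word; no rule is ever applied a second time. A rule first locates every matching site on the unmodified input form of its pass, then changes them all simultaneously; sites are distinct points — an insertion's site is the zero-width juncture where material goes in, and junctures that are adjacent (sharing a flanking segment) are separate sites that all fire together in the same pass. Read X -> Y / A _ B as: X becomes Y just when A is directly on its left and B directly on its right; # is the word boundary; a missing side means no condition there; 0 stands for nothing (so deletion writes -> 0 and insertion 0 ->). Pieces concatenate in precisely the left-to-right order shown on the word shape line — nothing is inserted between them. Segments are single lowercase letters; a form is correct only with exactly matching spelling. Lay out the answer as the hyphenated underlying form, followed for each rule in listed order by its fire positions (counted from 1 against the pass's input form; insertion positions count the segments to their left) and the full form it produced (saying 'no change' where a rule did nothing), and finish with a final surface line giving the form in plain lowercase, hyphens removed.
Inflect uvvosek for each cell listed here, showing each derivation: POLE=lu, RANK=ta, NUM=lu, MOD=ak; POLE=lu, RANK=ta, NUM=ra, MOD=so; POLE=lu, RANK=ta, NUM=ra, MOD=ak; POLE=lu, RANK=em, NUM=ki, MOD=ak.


cell POLE=lu, RANK=ta, NUM=lu, MOD=ak:
underlying: m-uvvosek-tef-zo-fa
1. f -> v, k -> g, p -> b, s -> z, t -> d / V _ V: fires at position(s) 6, 14: muvvozektefzova
2. f -> v, k -> g, p -> b, s -> z, t -> d / _ Z: fires at position(s) 11: muvvozektevzova
surface: muvvozektevzova

cell POLE=lu, RANK=ta, NUM=ra, MOD=so:
underlying: m-uvvosek-po-um-fa
1. f -> v, k -> g, p -> b, s -> z, t -> d / V _ V: fires at position(s) 6: muvvozekpoumfa
2. f -> v, k -> g, p -> b, s -> z, t -> d / _ Z: no change
surface: muvvozekpoumfa

cell POLE=lu, RANK=ta, NUM=ra, MOD=ak:
underlying: m-uvvosek-po-zo-fa
1. f -> v, k -> g, p -> b, s -> z, t -> d / V _ V: fires at position(s) 6, 13: muvvozekpozova
2. f -> v, k -> g, p -> b, s -> z, t -> d / _ Z: no change
surface: muvvozekpozova

cell POLE=lu, RANK=em, NUM=ki, MOD=ak:
underlying: to-uvvosek-i-zo-fa
1. f -> v, k -> g, p -> b, s -> z, t -> d / V _ V: fires at position(s) 7, 9, 13: touvvozegizova
2. f -> v, k -> g, p -> b, s -> z, t -> d / _ Z: no change
surface: touvvozegizova


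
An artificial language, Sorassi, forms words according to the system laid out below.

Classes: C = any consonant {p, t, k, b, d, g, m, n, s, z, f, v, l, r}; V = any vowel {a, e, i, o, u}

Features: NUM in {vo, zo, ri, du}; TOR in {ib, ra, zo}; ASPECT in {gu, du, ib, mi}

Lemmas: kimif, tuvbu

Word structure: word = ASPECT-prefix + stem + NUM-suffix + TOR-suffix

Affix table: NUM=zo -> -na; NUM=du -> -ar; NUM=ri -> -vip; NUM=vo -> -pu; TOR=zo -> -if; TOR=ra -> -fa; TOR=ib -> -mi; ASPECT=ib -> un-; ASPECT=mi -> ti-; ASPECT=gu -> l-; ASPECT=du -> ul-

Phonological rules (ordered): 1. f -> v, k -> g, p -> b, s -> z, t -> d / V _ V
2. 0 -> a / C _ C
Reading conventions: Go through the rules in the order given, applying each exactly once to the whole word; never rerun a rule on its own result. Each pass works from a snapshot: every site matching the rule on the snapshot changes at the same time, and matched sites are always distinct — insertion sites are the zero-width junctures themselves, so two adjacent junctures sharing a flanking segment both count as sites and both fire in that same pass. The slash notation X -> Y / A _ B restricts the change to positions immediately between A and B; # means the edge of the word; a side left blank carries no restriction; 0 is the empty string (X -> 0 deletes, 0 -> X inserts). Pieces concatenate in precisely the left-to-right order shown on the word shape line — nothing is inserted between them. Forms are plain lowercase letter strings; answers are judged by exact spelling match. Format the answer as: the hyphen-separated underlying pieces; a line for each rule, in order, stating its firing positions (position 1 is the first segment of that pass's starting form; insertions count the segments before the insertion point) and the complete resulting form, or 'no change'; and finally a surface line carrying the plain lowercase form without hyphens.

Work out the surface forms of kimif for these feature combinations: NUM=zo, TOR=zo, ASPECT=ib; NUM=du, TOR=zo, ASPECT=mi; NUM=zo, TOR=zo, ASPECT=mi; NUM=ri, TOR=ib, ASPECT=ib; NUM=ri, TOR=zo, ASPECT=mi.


cell NUM=zo, TOR=zo, ASPECT=ib:
underlying: un-kimif-na-if
1. f -> v, k -> g, p -> b, s -> z, t -> d / V _ V: no change
2. 0 -> a / C _ C: inserts after position(s) 2, 7: unakimifanaif
surface: unakimifanaif

cell NUM=du, TOR=zo, ASPECT=mi:
underlying: ti-kimif-ar-if
1. f -> v, k -> g, p -> b, s -> z, t -> d / V _ V: fires at position(s) 3, 7: tigimivarif
2. 0 -> a / C _ C: no change
surface: tigimivarif

cell NUM=zo, TOR=zo, ASPECT=mi:
underlying: ti-kimif-na-if
1. f -> v, k -> g, p -> b, s -> z, t -> d / V _ V: fires at position(s) 3: tigimifnaif
2. 0 -> a / C _ C: inserts after position(s) 7: tigimifanaif
surface: tigimifanaif

cell NUM=ri, TOR=ib, ASPECT=ib:
underlying: un-kimif-vip-mi
1. f -> v, k -> g, p -> b, s -> z, t -> d / V _ V: no change
2. 0 -> a / C _ C: inserts after position(s) 2, 7, 10: unakimifavipami
surface: unakimifavipami

cell NUM=ri, TOR=zo, ASPECT=mi:
underlying: ti-kimif-vip-if
1. f -> v, k -> g, p -> b, s -> z, t -> d / V _ V: fires at position(s) 3, 10: tigimifvibif
2. 0 -> a / C _ C: inserts after position(s) 7: tigimifavibif
surface: tigimifavibif


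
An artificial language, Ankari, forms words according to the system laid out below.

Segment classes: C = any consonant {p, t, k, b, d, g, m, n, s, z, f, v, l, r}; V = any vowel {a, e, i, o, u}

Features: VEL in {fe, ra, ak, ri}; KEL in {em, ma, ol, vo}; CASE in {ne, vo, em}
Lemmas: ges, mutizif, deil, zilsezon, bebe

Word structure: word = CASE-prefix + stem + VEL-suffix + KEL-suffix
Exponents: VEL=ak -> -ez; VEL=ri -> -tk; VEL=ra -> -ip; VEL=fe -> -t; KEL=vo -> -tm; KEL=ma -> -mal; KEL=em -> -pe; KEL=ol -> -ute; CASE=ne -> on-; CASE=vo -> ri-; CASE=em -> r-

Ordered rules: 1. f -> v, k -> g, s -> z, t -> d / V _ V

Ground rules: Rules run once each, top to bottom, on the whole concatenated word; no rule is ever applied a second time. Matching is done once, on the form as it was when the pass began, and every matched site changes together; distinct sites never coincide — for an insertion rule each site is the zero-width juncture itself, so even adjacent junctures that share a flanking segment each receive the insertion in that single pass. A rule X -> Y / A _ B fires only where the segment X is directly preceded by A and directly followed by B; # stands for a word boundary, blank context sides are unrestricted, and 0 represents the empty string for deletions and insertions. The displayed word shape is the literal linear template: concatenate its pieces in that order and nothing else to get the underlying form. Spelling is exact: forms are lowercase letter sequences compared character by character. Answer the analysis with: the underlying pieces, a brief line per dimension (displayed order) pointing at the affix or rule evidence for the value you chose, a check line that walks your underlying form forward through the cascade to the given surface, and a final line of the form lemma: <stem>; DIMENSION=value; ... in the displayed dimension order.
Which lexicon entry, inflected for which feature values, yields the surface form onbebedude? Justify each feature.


underlying: on-bebe-t-ute
VEL=fe - signalled by the affix -t
KEL=ol - signalled by the affix -ute
CASE=ne - signalled by the affix on-
check: onbebetute -> onbebedude
lemma: bebe; VEL=fe; KEL=ol; CASE=ne


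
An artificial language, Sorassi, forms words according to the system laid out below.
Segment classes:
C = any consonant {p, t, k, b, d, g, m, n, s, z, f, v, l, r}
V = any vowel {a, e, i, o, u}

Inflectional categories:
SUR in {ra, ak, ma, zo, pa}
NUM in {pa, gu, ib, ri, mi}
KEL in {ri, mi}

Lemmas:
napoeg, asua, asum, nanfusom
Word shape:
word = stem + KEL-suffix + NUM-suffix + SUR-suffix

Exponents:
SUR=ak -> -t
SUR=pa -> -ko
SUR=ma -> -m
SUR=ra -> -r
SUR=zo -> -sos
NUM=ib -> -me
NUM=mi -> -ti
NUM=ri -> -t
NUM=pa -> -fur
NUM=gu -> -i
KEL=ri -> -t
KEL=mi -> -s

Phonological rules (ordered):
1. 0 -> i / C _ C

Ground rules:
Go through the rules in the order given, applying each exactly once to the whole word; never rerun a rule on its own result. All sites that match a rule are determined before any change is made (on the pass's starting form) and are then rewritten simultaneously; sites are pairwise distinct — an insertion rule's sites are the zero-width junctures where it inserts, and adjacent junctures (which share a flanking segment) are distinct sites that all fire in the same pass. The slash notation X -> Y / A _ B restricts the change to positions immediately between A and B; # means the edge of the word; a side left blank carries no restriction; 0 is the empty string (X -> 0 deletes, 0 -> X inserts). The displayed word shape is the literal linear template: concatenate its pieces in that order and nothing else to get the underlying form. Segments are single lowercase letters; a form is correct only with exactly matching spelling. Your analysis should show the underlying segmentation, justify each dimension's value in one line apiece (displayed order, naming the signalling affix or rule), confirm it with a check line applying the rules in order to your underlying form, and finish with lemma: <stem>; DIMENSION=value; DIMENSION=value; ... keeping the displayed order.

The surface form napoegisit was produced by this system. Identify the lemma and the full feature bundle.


underlying: napoeg-s-i-t
SUR=ak - signalled by the affix -t
NUM=gu - signalled by the affix -i
KEL=mi - signalled by the affix -s
check: napoegsit -> napoegisit
lemma: napoeg; SUR=ak; NUM=gu; KEL=mi


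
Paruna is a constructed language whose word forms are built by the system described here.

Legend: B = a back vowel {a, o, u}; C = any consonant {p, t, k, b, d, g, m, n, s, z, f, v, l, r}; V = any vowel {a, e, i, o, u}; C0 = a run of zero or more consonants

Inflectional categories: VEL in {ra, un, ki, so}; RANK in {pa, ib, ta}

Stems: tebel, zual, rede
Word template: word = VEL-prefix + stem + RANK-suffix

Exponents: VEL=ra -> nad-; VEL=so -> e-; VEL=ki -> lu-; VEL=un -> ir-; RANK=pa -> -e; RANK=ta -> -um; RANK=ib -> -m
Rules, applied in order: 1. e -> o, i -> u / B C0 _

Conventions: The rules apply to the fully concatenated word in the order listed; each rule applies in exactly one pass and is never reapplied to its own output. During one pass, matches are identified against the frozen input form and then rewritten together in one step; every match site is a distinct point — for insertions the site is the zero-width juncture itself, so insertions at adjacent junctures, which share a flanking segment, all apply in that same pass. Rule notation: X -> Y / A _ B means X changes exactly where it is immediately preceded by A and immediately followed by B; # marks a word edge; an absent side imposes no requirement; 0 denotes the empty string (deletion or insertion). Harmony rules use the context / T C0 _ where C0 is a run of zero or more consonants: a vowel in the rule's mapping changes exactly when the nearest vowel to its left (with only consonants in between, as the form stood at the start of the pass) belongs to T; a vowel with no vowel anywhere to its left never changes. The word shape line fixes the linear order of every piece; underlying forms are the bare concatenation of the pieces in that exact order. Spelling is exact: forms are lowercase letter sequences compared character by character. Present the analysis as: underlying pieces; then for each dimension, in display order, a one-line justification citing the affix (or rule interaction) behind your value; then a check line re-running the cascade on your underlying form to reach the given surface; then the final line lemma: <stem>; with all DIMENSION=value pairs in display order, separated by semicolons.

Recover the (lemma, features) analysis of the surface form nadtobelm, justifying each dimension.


underlying: nad-tebel-m
VEL=ra - signalled by the affix nad-
RANK=ib - signalled by the affix -m
check: nadtebelm -> nadtobelm
lemma: tebel; VEL=ra; RANK=ib


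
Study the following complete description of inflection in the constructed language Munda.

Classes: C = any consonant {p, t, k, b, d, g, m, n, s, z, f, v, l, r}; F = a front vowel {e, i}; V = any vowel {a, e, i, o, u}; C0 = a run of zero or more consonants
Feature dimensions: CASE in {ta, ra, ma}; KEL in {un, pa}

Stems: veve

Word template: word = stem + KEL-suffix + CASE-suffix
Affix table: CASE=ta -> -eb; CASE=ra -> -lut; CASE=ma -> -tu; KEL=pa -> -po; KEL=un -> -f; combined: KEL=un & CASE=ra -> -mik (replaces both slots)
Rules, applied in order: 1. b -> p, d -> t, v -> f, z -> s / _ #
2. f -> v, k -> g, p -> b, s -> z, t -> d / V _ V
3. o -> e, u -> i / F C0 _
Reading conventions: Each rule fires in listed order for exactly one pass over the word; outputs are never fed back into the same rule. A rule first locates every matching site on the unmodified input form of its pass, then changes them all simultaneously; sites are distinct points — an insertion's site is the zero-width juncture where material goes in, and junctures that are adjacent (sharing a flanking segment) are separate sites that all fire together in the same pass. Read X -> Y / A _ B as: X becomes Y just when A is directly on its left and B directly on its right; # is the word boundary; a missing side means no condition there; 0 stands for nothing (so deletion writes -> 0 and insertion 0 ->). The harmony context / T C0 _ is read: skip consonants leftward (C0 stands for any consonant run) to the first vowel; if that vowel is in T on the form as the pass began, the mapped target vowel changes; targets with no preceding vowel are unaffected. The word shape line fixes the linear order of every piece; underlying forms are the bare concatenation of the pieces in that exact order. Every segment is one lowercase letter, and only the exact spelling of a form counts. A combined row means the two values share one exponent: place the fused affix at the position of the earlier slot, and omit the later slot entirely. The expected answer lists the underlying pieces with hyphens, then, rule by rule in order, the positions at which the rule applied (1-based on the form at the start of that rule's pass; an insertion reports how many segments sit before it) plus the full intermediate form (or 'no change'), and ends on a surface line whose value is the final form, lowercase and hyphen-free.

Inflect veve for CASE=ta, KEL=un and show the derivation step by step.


underlying: veve-f-eb
1. b -> p, d -> t, v -> f, z -> s / _ #: fires at position(s) 7: vevefep
2. f -> v, k -> g, p -> b, s -> z, t -> d / V _ V: fires at position(s) 5: vevevep
3. o -> e, u -> i / F C0 _: no change
surface: vevevep


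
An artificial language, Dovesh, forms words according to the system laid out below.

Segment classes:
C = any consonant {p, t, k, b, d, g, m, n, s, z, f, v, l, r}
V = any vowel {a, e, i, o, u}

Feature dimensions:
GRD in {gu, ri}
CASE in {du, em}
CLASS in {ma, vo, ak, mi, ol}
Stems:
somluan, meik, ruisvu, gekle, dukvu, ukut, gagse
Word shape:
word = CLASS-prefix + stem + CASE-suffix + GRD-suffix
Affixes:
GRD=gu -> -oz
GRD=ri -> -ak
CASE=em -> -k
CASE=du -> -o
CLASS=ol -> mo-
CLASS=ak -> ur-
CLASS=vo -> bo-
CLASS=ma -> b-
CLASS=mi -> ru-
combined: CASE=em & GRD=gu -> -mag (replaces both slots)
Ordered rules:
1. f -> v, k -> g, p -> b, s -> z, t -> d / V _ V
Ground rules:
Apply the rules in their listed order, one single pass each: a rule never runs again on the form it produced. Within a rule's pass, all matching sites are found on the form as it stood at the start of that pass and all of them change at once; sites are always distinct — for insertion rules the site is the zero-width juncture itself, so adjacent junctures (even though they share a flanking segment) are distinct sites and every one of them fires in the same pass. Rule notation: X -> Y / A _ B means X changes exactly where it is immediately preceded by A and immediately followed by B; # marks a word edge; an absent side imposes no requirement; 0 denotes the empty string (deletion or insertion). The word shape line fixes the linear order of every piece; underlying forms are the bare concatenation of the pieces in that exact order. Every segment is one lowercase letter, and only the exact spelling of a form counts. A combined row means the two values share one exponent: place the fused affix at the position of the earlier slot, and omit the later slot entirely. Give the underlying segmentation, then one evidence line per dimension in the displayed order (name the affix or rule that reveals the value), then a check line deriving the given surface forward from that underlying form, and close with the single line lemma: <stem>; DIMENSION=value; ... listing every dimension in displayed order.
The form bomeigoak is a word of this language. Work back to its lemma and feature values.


underlying: bo-meik-o-ak
GRD=ri - signalled by the affix -ak
CASE=du - signalled by the affix -o
CLASS=vo - signalled by the affix bo-
check: bomeikoak -> bomeigoak
lemma: meik; GRD=ri; CASE=du; CLASS=vo


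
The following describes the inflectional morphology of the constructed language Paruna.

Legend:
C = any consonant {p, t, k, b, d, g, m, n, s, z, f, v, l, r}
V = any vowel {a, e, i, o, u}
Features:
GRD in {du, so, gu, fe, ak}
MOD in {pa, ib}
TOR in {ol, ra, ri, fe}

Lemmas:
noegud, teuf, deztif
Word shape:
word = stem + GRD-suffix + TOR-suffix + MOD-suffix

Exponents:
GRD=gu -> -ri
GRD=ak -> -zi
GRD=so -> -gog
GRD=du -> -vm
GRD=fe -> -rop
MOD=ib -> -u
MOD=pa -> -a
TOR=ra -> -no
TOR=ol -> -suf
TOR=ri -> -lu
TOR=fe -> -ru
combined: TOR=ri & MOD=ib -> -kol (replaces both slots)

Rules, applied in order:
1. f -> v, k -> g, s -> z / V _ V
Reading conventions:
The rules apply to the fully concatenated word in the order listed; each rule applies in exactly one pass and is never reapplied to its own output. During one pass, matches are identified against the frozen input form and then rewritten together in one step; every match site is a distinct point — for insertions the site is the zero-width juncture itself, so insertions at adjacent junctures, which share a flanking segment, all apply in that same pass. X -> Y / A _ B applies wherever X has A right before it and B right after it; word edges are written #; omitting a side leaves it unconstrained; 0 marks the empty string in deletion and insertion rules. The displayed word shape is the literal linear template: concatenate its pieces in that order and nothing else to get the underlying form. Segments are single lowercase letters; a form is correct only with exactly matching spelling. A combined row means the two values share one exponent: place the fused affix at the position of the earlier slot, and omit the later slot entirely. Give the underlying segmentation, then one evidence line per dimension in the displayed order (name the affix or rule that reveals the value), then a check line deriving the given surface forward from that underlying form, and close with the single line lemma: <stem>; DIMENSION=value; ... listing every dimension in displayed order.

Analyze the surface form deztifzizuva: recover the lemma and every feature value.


underlying: deztif-zi-suf-a
GRD=ak - signalled by the affix -zi
MOD=pa - signalled by the affix -a
TOR=ol - signalled by the affix -suf
check: deztifzisufa -> deztifzizuva
lemma: deztif; GRD=ak; MOD=pa; TOR=ol


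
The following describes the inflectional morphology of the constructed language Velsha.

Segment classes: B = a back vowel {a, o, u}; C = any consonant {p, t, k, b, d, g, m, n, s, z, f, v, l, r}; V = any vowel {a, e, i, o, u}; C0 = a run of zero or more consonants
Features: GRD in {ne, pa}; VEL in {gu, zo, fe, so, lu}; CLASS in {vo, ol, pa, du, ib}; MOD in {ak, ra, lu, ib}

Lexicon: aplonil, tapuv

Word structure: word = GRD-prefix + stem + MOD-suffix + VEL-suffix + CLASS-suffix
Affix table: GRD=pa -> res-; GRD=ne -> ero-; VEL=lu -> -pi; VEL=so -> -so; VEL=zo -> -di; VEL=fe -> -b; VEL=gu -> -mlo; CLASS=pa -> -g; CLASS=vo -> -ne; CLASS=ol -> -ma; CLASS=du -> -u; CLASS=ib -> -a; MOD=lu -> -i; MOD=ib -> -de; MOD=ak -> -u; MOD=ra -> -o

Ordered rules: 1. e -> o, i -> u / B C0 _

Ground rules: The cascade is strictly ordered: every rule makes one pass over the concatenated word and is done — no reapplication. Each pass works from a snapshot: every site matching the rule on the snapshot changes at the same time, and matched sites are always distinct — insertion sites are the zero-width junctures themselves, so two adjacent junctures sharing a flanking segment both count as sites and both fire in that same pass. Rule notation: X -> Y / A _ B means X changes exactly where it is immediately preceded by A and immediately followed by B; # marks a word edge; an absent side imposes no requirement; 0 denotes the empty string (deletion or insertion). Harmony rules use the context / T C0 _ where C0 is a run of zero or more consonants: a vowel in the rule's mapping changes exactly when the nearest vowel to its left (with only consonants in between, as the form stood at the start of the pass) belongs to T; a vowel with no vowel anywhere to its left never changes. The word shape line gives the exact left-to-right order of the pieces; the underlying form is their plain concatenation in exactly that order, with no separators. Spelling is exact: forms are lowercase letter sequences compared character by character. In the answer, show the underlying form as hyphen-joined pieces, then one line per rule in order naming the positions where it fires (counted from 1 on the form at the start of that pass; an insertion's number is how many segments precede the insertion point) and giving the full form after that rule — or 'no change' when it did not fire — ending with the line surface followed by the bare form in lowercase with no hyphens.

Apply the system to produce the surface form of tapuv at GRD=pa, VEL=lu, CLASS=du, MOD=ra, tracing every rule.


underlying: res-tapuv-o-pi-u
1. e -> o, i -> u / B C0 _: fires at position(s) 11: restapuvopuu
surface: restapuvopuu


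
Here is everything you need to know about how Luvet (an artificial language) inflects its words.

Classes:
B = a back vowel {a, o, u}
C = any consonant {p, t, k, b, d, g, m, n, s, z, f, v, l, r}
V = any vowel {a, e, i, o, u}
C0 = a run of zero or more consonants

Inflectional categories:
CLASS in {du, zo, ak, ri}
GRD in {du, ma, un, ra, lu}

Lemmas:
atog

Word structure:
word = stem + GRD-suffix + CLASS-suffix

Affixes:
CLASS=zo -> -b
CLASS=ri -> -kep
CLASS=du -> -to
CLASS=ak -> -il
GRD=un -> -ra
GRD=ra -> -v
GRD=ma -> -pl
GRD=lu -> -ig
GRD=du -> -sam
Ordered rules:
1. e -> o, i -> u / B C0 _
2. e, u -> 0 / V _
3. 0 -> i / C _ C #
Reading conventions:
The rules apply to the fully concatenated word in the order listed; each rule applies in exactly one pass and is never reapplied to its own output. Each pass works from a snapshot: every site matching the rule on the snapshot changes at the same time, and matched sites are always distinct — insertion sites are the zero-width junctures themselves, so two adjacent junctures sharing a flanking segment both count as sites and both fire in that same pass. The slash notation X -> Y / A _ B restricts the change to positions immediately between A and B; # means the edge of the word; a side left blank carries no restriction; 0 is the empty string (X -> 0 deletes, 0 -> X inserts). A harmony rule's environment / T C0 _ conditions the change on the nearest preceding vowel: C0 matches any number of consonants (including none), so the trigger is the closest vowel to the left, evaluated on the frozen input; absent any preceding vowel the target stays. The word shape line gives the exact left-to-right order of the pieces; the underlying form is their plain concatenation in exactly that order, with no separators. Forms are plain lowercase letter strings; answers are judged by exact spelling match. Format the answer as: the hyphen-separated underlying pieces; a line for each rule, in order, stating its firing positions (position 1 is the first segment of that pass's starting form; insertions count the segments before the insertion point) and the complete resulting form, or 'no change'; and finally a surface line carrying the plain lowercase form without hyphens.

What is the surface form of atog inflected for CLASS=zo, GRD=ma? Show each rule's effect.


underlying: atog-pl-b
1. e -> o, i -> u / B C0 _: no change
2. e, u -> 0 / V _: no change
3. 0 -> i / C _ C #: inserts after position(s) 6: atogplib
surface: atogplib


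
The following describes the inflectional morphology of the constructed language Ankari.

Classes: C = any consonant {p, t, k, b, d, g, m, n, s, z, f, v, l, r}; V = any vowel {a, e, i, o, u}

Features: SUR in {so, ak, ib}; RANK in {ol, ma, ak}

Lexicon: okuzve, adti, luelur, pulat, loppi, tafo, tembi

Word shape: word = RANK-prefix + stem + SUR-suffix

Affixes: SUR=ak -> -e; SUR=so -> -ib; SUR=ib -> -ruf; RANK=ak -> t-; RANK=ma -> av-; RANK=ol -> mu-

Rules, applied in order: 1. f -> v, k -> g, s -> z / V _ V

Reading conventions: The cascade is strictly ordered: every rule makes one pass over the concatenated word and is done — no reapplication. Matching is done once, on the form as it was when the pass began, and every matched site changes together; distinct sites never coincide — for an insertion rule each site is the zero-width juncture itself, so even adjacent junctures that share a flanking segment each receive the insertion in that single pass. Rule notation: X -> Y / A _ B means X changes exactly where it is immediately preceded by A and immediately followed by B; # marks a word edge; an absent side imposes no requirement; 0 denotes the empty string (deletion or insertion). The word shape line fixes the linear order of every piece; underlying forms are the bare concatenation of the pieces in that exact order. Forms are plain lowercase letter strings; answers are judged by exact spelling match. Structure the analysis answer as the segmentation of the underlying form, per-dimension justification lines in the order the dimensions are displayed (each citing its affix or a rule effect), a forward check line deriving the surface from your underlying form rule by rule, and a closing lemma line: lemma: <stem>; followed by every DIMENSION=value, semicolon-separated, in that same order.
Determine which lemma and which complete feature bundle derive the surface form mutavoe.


underlying: mu-tafo-e
SUR=ak - signalled by the affix -e
RANK=ol - signalled by the affix mu-
check: mutafoe -> mutavoe
lemma: tafo; SUR=ak; RANK=ol


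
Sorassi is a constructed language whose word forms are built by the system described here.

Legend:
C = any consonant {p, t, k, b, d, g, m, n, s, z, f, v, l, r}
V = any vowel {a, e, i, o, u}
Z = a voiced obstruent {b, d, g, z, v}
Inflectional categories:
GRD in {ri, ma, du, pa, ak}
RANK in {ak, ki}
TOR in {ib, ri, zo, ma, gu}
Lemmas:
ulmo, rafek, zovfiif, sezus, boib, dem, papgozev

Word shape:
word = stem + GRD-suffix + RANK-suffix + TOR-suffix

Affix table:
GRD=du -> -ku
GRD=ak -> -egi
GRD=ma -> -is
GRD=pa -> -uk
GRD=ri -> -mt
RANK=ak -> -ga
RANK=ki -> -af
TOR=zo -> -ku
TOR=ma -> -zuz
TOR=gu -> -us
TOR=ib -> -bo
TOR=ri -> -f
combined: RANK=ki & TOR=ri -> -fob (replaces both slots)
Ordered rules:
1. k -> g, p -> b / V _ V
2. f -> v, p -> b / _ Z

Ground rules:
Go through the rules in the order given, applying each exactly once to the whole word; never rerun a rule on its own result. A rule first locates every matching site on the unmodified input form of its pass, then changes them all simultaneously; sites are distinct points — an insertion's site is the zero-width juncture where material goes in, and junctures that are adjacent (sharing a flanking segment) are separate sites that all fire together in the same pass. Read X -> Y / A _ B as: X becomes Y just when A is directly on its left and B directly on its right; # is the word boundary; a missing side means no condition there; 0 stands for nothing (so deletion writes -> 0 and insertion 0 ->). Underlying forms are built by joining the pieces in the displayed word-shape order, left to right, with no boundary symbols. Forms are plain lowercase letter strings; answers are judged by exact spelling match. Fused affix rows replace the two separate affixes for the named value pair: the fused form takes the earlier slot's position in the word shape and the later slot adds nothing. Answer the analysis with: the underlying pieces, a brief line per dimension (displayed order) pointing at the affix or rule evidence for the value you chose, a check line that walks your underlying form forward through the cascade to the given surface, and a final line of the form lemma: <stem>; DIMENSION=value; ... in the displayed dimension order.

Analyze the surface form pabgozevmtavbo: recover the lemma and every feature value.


underlying: papgozev-mt-af-bo
GRD=ri - signalled by the affix -mt
RANK=ki - signalled by the affix -af
TOR=ib - signalled by the affix -bo
check: papgozevmtafbo -> papgozevmtafbo -> pabgozevmtavbo
lemma: papgozev; GRD=ri; RANK=ki; TOR=ib


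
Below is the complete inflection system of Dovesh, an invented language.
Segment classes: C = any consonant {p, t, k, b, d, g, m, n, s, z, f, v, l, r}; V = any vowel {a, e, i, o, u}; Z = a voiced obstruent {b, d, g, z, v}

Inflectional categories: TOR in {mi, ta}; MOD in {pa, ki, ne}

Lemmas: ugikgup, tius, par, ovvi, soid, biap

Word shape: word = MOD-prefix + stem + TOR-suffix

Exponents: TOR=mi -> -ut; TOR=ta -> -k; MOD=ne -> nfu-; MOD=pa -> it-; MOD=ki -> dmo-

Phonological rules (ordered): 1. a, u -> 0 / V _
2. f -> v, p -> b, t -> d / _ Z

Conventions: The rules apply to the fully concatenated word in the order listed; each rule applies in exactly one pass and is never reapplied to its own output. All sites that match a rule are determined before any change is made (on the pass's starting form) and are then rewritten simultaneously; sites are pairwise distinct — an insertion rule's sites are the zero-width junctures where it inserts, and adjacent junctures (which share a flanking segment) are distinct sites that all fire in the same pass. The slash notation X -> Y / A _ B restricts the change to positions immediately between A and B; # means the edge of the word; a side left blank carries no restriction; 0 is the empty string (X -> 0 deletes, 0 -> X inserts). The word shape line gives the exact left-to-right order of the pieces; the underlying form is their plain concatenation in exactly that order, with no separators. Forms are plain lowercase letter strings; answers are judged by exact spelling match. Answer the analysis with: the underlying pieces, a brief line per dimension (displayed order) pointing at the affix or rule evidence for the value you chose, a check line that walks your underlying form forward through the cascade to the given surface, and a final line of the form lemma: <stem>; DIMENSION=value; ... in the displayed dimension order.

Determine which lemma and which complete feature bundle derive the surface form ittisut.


underlying: it-tius-ut
TOR=mi - signalled by the affix -ut
MOD=pa - signalled by the affix it-
check: ittiusut -> ittisut -> ittisut
lemma: tius; TOR=mi; MOD=pa


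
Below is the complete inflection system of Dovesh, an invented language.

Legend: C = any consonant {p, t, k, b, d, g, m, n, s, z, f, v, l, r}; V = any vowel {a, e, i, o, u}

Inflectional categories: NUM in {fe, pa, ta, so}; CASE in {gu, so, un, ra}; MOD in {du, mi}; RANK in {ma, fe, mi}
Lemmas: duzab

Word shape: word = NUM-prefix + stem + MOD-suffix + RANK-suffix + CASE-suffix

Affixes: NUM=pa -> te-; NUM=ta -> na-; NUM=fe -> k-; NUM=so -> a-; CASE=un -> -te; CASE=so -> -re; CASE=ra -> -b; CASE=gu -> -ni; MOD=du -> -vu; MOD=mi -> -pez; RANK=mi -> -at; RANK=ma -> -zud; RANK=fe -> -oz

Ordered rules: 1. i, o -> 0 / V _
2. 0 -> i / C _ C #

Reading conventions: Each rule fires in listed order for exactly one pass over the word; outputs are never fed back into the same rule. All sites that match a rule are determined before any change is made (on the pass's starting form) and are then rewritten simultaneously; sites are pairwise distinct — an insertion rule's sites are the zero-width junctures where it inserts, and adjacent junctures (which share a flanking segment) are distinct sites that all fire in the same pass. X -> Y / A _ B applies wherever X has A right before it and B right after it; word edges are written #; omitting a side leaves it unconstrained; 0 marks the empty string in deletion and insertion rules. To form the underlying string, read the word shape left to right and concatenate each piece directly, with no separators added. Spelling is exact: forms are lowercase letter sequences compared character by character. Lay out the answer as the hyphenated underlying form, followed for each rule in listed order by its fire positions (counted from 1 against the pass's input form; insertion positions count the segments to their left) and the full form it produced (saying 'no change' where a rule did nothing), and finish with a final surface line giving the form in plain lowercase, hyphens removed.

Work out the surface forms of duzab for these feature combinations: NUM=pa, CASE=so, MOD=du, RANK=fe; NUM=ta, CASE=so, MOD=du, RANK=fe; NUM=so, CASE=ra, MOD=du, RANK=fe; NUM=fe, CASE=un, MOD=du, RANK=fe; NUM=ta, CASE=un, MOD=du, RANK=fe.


cell NUM=pa, CASE=so, MOD=du, RANK=fe:
underlying: te-duzab-vu-oz-re
1. i, o -> 0 / V _: fires at position(s) 10: teduzabvuzre
2. 0 -> i / C _ C #: no change
surface: teduzabvuzre

cell NUM=ta, CASE=so, MOD=du, RANK=fe:
underlying: na-duzab-vu-oz-re
1. i, o -> 0 / V _: fires at position(s) 10: naduzabvuzre
2. 0 -> i / C _ C #: no change
surface: naduzabvuzre

cell NUM=so, CASE=ra, MOD=du, RANK=fe:
underlying: a-duzab-vu-oz-b
1. i, o -> 0 / V _: fires at position(s) 9: aduzabvuzb
2. 0 -> i / C _ C #: inserts after position(s) 9: aduzabvuzib
surface: aduzabvuzib

cell NUM=fe, CASE=un, MOD=du, RANK=fe:
underlying: k-duzab-vu-oz-te
1. i, o -> 0 / V _: fires at position(s) 9: kduzabvuzte
2. 0 -> i / C _ C #: no change
surface: kduzabvuzte

cell NUM=ta, CASE=un, MOD=du, RANK=fe:
underlying: na-duzab-vu-oz-te
1. i, o -> 0 / V _: fires at position(s) 10: naduzabvuzte
2. 0 -> i / C _ C #: no change
surface: naduzabvuzte


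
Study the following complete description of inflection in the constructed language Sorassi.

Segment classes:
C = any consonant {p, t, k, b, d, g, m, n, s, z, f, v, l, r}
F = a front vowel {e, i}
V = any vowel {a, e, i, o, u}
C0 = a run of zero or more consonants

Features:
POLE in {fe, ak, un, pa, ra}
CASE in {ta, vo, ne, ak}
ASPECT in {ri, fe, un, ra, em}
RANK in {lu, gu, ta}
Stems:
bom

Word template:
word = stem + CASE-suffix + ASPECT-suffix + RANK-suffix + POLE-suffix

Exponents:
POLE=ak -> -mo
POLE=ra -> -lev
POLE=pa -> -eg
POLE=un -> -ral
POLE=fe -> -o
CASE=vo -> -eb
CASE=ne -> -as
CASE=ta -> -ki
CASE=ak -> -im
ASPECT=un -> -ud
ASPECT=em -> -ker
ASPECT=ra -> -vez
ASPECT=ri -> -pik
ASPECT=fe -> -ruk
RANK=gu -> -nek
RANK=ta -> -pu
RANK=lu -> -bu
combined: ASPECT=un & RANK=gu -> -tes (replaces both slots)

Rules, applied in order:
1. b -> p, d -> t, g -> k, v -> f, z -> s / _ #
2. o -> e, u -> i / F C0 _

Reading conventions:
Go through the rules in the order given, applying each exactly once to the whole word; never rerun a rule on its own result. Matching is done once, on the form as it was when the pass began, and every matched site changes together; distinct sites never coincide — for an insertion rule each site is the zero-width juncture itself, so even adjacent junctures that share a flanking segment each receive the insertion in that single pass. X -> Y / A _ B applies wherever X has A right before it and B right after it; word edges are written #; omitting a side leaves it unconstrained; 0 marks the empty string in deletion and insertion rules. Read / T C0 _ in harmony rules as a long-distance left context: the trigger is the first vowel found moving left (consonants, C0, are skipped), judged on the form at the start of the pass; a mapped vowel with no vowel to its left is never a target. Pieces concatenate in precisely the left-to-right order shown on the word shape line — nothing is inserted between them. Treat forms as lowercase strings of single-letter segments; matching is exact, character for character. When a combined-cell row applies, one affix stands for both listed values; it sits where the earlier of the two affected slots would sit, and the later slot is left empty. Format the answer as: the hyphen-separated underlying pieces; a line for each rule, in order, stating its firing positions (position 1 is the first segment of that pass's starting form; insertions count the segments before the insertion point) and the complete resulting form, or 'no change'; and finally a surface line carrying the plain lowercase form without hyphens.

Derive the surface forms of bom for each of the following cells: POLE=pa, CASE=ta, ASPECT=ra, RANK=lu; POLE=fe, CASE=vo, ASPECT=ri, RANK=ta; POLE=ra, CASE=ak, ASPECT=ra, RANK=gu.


cell POLE=pa, CASE=ta, ASPECT=ra, RANK=lu:
underlying: bom-ki-vez-bu-eg
1. b -> p, d -> t, g -> k, v -> f, z -> s / _ #: fires at position(s) 12: bomkivezbuek
2. o -> e, u -> i / F C0 _: fires at position(s) 10: bomkivezbiek
surface: bomkivezbiek

cell POLE=fe, CASE=vo, ASPECT=ri, RANK=ta:
underlying: bom-eb-pik-pu-o
1. b -> p, d -> t, g -> k, v -> f, z -> s / _ #: no change
2. o -> e, u -> i / F C0 _: fires at position(s) 10: bomebpikpio
surface: bomebpikpio

cell POLE=ra, CASE=ak, ASPECT=ra, RANK=gu:
underlying: bom-im-vez-nek-lev
1. b -> p, d -> t, g -> k, v -> f, z -> s / _ #: fires at position(s) 14: bomimvezneklef
2. o -> e, u -> i / F C0 _: no change
surface: bomimvezneklef


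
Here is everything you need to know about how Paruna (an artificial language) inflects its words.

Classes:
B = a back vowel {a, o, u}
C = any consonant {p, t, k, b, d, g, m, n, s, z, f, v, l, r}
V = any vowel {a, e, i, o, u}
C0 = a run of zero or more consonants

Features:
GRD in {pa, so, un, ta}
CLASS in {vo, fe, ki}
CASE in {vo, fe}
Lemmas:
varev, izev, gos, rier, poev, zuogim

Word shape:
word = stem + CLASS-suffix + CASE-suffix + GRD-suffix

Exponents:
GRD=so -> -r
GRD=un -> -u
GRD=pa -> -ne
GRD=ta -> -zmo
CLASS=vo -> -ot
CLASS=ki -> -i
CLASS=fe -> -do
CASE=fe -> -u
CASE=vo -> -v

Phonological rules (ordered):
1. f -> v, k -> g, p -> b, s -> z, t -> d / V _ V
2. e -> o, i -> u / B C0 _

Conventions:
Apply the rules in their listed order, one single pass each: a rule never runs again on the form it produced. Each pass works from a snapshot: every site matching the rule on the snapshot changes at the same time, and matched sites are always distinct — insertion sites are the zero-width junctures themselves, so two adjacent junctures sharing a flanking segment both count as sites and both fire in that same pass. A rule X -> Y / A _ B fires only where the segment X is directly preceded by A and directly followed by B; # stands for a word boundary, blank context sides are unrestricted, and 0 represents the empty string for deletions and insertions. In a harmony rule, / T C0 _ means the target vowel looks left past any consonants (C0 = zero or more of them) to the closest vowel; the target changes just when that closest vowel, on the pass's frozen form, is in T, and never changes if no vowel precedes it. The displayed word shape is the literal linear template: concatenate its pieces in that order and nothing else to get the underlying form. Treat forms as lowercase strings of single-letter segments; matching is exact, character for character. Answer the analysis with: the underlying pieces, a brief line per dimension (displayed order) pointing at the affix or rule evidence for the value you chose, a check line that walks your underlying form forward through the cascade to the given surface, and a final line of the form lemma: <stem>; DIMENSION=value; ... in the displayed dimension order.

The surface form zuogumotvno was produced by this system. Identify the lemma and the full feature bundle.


underlying: zuogim-ot-v-ne
GRD=pa - signalled by the affix -ne
CLASS=vo - signalled by the affix -ot
CASE=vo - signalled by the affix -v
check: zuogimotvne -> zuogimotvne -> zuogumotvno
lemma: zuogim; GRD=pa; CLASS=vo; CASE=vo
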